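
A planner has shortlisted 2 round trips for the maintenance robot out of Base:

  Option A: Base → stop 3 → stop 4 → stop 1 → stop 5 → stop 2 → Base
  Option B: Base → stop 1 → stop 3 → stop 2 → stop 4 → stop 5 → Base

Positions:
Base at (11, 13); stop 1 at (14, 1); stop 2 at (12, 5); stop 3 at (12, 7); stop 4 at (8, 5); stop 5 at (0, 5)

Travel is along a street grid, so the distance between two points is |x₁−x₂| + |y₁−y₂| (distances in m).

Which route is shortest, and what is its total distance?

Option A: 7 + 6 + 10 + 18 + 12 + 9 = 62
Option B: 15 + 8 + 2 + 4 + 8 + 19 = 56

56 m — Option B is the shortest.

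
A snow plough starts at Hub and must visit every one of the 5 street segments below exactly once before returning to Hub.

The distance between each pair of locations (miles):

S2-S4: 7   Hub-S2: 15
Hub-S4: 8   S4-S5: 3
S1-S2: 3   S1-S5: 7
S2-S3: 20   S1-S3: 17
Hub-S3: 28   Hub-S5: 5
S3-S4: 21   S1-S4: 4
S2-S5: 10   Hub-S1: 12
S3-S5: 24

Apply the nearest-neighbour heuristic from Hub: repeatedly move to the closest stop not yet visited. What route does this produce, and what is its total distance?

At Hub the remaining stops are S5 5, S4 8, S1 12, S2 15, S3 28; go to S5.
At S5 the remaining stops are S4 3, S1 7, S2 10, S3 24; go to S4.
At S4 the remaining stops are S1 4, S2 7, S3 21; go to S1.
At S1 the remaining stops are S2 3, S3 17; go to S2.
At S2 the remaining stops are S3 20; go to S3.
Return S3→Hub: 28.
Total = 5 + 3 + 4 + 3 + 20 + 28 = 63.

Nearest-neighbour total = 63 miles; route Hub → S5 → S4 → S1 → S2 → S3 → Hub.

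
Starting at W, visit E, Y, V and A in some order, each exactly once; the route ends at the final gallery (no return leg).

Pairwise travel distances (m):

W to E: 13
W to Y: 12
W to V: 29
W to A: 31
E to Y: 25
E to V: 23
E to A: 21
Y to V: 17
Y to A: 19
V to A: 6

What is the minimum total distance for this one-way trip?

Shortest open route: 56 m.

There are 4! = 24 possible orderings.
W - E - Y - V - A: 13+25+17+6 = 61
W - E - Y - A - V: 13+25+19+6 = 63
W - E - V - Y - A: 13+23+17+19 = 72
W - E - V - A - Y: 13+23+6+19 = 61
W - E - A - Y - V: 13+21+19+17 = 70
W - E - A - V - Y: 13+21+6+17 = 57
W - Y - E - V - A: 12+25+23+6 = 66
W - Y - E - A - V: 12+25+21+6 = 64
W - Y - V - E - A: 12+17+23+21 = 73
W - Y - V - A - E: 12+17+6+21 = 56
W - Y - A - E - V: 12+19+21+23 = 75
W - Y - A - V - E: 12+19+6+23 = 60
W - V - E - Y - A: 29+23+25+19 = 96
W - V - E - A - Y: 29+23+21+19 = 92
… (10 more)
The minimum is 56.
One shortest path: W → Y → V → A → E.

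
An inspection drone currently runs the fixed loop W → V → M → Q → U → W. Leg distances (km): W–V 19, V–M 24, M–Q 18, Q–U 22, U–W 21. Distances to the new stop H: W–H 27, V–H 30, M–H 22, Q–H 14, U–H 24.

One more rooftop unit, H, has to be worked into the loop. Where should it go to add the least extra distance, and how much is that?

Minimum extra distance: 16 km, inserting H between Q and U.

Insertion cost between consecutive stops i–j is d(i,H) + d(H,j) − d(i,j):
  between W and V: 27 + 30 − 19 = 38
  between V and M: 30 + 22 − 24 = 28
  between M and Q: 22 + 14 − 18 = 18
  between Q and U: 14 + 24 − 22 = 16
  between U and W: 24 + 27 − 21 = 30
Cheapest insertion is between Q and U, adding 16.
New total = 104 + 16 = 120.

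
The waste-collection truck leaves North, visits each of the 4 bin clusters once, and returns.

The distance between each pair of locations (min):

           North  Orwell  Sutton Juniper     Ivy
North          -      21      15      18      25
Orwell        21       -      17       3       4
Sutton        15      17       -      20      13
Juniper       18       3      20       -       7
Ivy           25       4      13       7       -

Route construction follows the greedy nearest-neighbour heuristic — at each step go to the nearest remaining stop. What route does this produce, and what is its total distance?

From North: distances to unvisited — Sutton=15, Juniper=18, Orwell=21, Ivy=25. Nearest is Sutton (15).
From Sutton: distances to unvisited — Ivy=13, Orwell=17, Juniper=20. Nearest is Ivy (13).
From Ivy: distances to unvisited — Orwell=4, Juniper=7. Nearest is Orwell (4).
From Orwell: distances to unvisited — Juniper=3. Nearest is Juniper (3).
Return Juniper→North: 18.
Total = 15 + 13 + 4 + 3 + 18 = 53.

Nearest-neighbour total = 53 min; route North → Sutton → Ivy → Orwell → Juniper → North.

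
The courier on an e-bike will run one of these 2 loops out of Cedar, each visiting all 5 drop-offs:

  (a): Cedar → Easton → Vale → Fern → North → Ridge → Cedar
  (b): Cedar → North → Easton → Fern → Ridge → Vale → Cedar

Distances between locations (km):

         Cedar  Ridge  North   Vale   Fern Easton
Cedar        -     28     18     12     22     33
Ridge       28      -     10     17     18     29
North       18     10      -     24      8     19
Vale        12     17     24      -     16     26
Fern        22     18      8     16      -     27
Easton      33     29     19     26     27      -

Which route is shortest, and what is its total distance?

(a): 33 + 26 + 16 + 8 + 10 + 28 = 121
(b): 18 + 19 + 27 + 18 + 17 + 12 = 111

111 km — (b) is the shortest.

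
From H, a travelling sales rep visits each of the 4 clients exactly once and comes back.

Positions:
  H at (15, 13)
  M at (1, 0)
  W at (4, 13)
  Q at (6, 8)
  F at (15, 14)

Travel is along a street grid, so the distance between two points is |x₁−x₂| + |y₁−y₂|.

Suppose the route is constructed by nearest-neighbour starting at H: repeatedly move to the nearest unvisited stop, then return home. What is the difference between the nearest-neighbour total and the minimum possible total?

Excess over optimum: 4.

From H: F=1, W=11, Q=14, M=27 → choose F (1).
From F: W=12, Q=15, M=28 → choose W (12).
From W: Q=7, M=16 → choose Q (7).
From Q: M=13 → choose M (13).
NN route H → F → W → Q → M → H costs 60.
Optimal: H → W → M → Q → F → H costs 56 (by enumerating all 12 distinct tours).
Excess = 60 − 56 = 4.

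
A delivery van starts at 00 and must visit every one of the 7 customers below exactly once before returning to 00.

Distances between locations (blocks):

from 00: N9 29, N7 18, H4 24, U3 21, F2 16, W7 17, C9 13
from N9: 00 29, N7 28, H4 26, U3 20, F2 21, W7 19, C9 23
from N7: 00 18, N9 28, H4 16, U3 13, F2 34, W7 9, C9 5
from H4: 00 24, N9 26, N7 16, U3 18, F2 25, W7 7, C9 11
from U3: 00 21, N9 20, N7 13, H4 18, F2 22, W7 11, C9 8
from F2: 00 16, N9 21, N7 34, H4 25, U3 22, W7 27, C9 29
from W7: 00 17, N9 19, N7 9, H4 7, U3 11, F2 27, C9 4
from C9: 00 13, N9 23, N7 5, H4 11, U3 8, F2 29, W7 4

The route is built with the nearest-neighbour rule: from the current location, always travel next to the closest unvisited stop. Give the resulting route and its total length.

Nearest-neighbour total = 110 blocks; route 00 → C9 → W7 → H4 → N7 → U3 → N9 → F2 → 00.

00 → [C9:13 / F2:16 / W7:17 / N7:18 / U3:21 / H4:24 / N9:29] → C9 (13)
C9 → [W7:4 / N7:5 / U3:8 / H4:11 / N9:23 / F2:29] → W7 (4)
W7 → [H4:7 / N7:9 / U3:11 / N9:19 / F2:27] → H4 (7)
H4 → [N7:16 / U3:18 / F2:25 / N9:26] → N7 (16)
N7 → [U3:13 / N9:28 / F2:34] → U3 (13)
U3 → [N9:20 / F2:22] → N9 (20)
N9 → [F2:21] → F2 (21)
Return F2→00: 16.
Total = 13 + 4 + 7 + 16 + 13 + 20 + 21 + 16 = 110.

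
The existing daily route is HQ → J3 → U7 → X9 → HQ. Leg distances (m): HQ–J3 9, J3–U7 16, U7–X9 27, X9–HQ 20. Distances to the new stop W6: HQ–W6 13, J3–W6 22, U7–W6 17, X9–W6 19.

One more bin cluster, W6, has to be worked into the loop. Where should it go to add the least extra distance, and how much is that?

Insertion cost between consecutive stops i–j is d(i,W6) + d(W6,j) − d(i,j):
  between HQ and J3: 13 + 22 − 9 = 26
  between J3 and U7: 22 + 17 − 16 = 23
  between U7 and X9: 17 + 19 − 27 = 9
  between X9 and HQ: 19 + 13 − 20 = 12
Cheapest insertion is between U7 and X9, adding 9.
New total = 72 + 9 = 81.

+9 m — insert W6 between U7 and X9.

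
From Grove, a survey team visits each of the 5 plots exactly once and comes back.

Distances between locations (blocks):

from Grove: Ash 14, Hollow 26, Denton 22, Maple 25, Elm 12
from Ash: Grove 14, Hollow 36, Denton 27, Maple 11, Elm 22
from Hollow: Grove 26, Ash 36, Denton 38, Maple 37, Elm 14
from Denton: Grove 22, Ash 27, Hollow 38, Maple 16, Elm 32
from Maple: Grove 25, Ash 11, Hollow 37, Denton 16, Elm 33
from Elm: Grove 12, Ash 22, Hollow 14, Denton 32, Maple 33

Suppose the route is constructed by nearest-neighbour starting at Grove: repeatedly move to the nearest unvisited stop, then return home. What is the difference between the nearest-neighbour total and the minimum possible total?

From Grove: Elm=12, Ash=14, Denton=22, Maple=25, Hollow=26 → choose Elm (12).
From Elm: Hollow=14, Ash=22, Denton=32, Maple=33 → choose Hollow (14).
From Hollow: Ash=36, Maple=37, Denton=38 → choose Ash (36).
From Ash: Maple=11, Denton=27 → choose Maple (11).
From Maple: Denton=16 → choose Denton (16).
NN route Grove → Elm → Hollow → Ash → Maple → Denton → Grove costs 111.
Optimal: Grove → Ash → Maple → Denton → Hollow → Elm → Grove costs 105 (by enumerating all 60 distinct tours).
Excess = 111 − 105 = 6.

Excess over optimum: 6 blocks.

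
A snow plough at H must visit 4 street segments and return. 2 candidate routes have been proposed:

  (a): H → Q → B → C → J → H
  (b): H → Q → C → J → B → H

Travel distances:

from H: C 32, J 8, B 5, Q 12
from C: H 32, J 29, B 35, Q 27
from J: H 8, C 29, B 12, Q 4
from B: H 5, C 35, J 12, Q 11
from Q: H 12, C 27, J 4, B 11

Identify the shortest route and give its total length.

Shortest is (b), total 85.

(a): 12 + 11 + 35 + 29 + 8 = 95
(b): 12 + 27 + 29 + 12 + 5 = 85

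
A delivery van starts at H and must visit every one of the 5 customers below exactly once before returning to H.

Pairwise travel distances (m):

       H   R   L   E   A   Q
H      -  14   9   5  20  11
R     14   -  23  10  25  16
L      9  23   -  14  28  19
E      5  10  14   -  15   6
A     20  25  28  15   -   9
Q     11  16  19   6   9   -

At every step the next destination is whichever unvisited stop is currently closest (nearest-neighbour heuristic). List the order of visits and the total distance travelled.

At H the remaining stops are E 5, L 9, Q 11, R 14, A 20; go to E.
At E the remaining stops are Q 6, R 10, L 14, A 15; go to Q.
At Q the remaining stops are A 9, R 16, L 19; go to A.
At A the remaining stops are R 25, L 28; go to R.
At R the remaining stops are L 23; go to L.
Return L→H: 9.
Total = 5 + 6 + 9 + 25 + 23 + 9 = 77.

77 m along H → E → Q → A → R → L → H.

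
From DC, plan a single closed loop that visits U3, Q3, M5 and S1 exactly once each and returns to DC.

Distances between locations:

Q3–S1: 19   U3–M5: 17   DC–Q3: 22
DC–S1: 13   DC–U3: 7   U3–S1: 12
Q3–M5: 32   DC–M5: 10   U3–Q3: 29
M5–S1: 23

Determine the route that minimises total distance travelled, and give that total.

With 4 stops there are 4!/2 = 12 distinct round trips (a route and its reverse cost the same).
DC → U3 → Q3 → M5 → S1 → DC: 7+29+32+23+13 = 104
DC → U3 → Q3 → S1 → M5 → DC: 7+29+19+23+10 = 88
DC → U3 → M5 → Q3 → S1 → DC: 7+17+32+19+13 = 88
DC → U3 → M5 → S1 → Q3 → DC: 7+17+23+19+22 = 88
DC → U3 → S1 → Q3 → M5 → DC: 7+12+19+32+10 = 80
DC → U3 → S1 → M5 → Q3 → DC: 7+12+23+32+22 = 96
DC → Q3 → U3 → M5 → S1 → DC: 22+29+17+23+13 = 104
DC → Q3 → U3 → S1 → M5 → DC: 22+29+12+23+10 = 96
DC → Q3 → M5 → U3 → S1 → DC: 22+32+17+12+13 = 96
DC → Q3 → S1 → U3 → M5 → DC: 22+19+12+17+10 = 80
DC → M5 → U3 → Q3 → S1 → DC: 10+17+29+19+13 = 88
DC → M5 → Q3 → U3 → S1 → DC: 10+32+29+12+13 = 96
The minimum is 80.
One optimal route: DC → U3 → S1 → Q3 → M5 → DC (or its reverse).

Shortest round trip = 80.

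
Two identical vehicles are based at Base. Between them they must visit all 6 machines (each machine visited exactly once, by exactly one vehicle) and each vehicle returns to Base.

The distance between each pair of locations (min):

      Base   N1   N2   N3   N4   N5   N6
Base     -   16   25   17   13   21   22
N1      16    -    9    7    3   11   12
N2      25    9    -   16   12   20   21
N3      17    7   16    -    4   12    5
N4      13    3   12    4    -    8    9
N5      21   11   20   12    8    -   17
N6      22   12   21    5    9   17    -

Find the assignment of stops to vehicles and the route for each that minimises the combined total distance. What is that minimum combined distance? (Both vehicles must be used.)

Try each way of splitting the stops between the two vehicles (each non-empty) and, for each split, find the best tour for each vehicle:
  {N1} + {N2, N3, N4, N5, N6}: 32 + 84 = 116
  {N2} + {N1, N3, N4, N5, N6}: 50 + 66 = 116
  {N1, N2} + {N3, N4, N5, N6}: 50 + 60 = 110
  {N3} + {N1, N2, N4, N5, N6}: 34 + 84 = 118
  {N1, N3} + {N2, N4, N5, N6}: 40 + 84 = 124
  {N2, N3} + {N1, N4, N5, N6}: 58 + 66 = 124
  … (31 splits in total)
Best: vehicle 1 Base → N1 → N2 → Base = 50; vehicle 2 Base → N3 → N6 → N4 → N5 → Base = 60; combined 110.

110 min — the smallest possible combined total.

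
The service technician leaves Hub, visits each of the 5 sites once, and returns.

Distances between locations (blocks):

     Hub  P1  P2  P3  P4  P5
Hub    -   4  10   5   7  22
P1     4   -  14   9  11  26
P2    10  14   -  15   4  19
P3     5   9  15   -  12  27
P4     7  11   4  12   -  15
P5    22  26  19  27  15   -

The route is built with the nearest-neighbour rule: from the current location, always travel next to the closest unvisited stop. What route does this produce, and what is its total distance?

Total distance 70 blocks via the nearest-neighbour route Hub → P1 → P3 → P4 → P2 → P5 → Hub.

From Hub: distances to unvisited — P1=4, P3=5, P4=7, P2=10, P5=22. Nearest is P1 (4).
From P1: distances to unvisited — P3=9, P4=11, P2=14, P5=26. Nearest is P3 (9).
From P3: distances to unvisited — P4=12, P2=15, P5=27. Nearest is P4 (12).
From P4: distances to unvisited — P2=4, P5=15. Nearest is P2 (4).
From P2: distances to unvisited — P5=19. Nearest is P5 (19).
Return P5→Hub: 22.
Total = 4 + 9 + 12 + 4 + 19 + 22 = 70.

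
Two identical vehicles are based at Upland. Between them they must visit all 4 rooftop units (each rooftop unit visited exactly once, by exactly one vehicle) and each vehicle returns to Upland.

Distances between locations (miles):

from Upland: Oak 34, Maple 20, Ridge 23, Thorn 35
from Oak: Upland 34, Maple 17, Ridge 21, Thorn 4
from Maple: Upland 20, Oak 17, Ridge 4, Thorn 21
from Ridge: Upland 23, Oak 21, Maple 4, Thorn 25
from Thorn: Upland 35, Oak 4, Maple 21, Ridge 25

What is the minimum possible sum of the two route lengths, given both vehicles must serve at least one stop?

Minimum combined distance: 120 miles.

Check every non-empty split of the stops between the two vehicles; for each half take its own optimal tour:
  {Oak} + {Maple, Ridge, Thorn}: 68 + 83 = 151
  {Maple} + {Oak, Ridge, Thorn}: 40 + 83 = 123
  {Oak, Maple} + {Ridge, Thorn}: 71 + 83 = 154
  {Ridge} + {Oak, Maple, Thorn}: 46 + 76 = 122
  {Oak, Ridge} + {Maple, Thorn}: 78 + 76 = 154
  {Maple, Ridge} + {Oak, Thorn}: 47 + 73 = 120
  … (7 splits in total)
Best: vehicle 1 Upland → Maple → Ridge → Upland = 47; vehicle 2 Upland → Oak → Thorn → Upland = 73; combined 120.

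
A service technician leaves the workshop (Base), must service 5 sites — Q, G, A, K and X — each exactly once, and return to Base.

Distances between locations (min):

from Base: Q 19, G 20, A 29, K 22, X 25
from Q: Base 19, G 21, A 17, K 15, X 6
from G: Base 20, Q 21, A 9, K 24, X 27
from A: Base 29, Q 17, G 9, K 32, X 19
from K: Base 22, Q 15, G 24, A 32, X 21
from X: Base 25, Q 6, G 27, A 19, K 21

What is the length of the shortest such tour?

There are 60 distinct closed tours to check (reversals are equivalent).
Base-Q-G-A-K-X-Base: 19+21+9+32+21+25 = 127
Base-Q-G-A-X-K-Base: 19+21+9+19+21+22 = 111
Base-Q-G-K-A-X-Base: 19+21+24+32+19+25 = 140
Base-Q-G-K-X-A-Base: 19+21+24+21+19+29 = 133
Base-Q-G-X-A-K-Base: 19+21+27+19+32+22 = 140
Base-Q-G-X-K-A-Base: 19+21+27+21+32+29 = 149
Base-Q-A-G-K-X-Base: 19+17+9+24+21+25 = 115
Base-Q-A-G-X-K-Base: 19+17+9+27+21+22 = 115
Base-Q-A-K-G-X-Base: 19+17+32+24+27+25 = 144
Base-Q-A-K-X-G-Base: 19+17+32+21+27+20 = 136
Base-Q-A-X-G-K-Base: 19+17+19+27+24+22 = 128
Base-Q-A-X-K-G-Base: 19+17+19+21+24+20 = 120
Base-Q-K-G-A-X-Base: 19+15+24+9+19+25 = 111
Base-Q-K-G-X-A-Base: 19+15+24+27+19+29 = 133
… (46 more)
Base-G-A-X-Q-K-Base: 20+9+19+6+15+22 = 91  ← best
The minimum is 91.
One optimal route: Base → G → A → X → Q → K → Base (or its reverse).

Shortest round trip = 91 min.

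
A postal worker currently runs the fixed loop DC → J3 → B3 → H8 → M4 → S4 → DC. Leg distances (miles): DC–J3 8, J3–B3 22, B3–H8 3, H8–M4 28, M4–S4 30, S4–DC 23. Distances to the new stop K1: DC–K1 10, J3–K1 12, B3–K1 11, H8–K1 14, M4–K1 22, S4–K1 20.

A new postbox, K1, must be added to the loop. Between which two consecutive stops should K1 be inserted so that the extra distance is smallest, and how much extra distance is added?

Minimum extra distance: 1 miles, inserting K1 between J3 and B3.

Insertion cost between consecutive stops i–j is d(i,K1) + d(K1,j) − d(i,j):
  between DC and J3: 10 + 12 − 8 = 14
  between J3 and B3: 12 + 11 − 22 = 1
  between B3 and H8: 11 + 14 − 3 = 22
  between H8 and M4: 14 + 22 − 28 = 8
  between M4 and S4: 22 + 20 − 30 = 12
  between S4 and DC: 20 + 10 − 23 = 7
Cheapest insertion is between J3 and B3, adding 1.
New total = 114 + 1 = 115.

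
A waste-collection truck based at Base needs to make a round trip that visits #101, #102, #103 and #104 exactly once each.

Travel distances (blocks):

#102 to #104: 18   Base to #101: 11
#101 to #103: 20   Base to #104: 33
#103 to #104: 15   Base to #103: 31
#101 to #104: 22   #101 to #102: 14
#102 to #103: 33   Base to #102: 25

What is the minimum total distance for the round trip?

Base - #101 - #102 - #103 - #104 - Base: 11+14+33+15+33 = 106
Base - #101 - #102 - #104 - #103 - Base: 11+14+18+15+31 = 89
Base - #101 - #103 - #102 - #104 - Base: 11+20+33+18+33 = 115
Base - #101 - #103 - #104 - #102 - Base: 11+20+15+18+25 = 89
Base - #101 - #104 - #102 - #103 - Base: 11+22+18+33+31 = 115
Base - #101 - #104 - #103 - #102 - Base: 11+22+15+33+25 = 106
Base - #102 - #101 - #103 - #104 - Base: 25+14+20+15+33 = 107
Base - #102 - #101 - #104 - #103 - Base: 25+14+22+15+31 = 107
Base - #102 - #103 - #101 - #104 - Base: 25+33+20+22+33 = 133
Base - #102 - #104 - #101 - #103 - Base: 25+18+22+20+31 = 116
Base - #103 - #101 - #102 - #104 - Base: 31+20+14+18+33 = 116
Base - #103 - #102 - #101 - #104 - Base: 31+33+14+22+33 = 133
The minimum is 89.
One optimal route: Base → #101 → #102 → #104 → #103 → Base (or its reverse).

Minimum total distance: 89 blocks.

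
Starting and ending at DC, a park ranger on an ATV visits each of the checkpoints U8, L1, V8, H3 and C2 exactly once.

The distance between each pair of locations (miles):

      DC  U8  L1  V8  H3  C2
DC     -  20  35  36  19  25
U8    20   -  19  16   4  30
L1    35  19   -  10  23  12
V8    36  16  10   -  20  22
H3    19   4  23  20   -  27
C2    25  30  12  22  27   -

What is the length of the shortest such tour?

DC-U8-L1-V8-H3-C2-DC: 20+19+10+20+27+25 = 121
DC-U8-L1-V8-C2-H3-DC: 20+19+10+22+27+19 = 117
DC-U8-L1-H3-V8-C2-DC: 20+19+23+20+22+25 = 129
DC-U8-L1-H3-C2-V8-DC: 20+19+23+27+22+36 = 147
DC-U8-L1-C2-V8-H3-DC: 20+19+12+22+20+19 = 112
DC-U8-L1-C2-H3-V8-DC: 20+19+12+27+20+36 = 134
DC-U8-V8-L1-H3-C2-DC: 20+16+10+23+27+25 = 121
DC-U8-V8-L1-C2-H3-DC: 20+16+10+12+27+19 = 104
DC-U8-V8-H3-L1-C2-DC: 20+16+20+23+12+25 = 116
DC-U8-V8-H3-C2-L1-DC: 20+16+20+27+12+35 = 130
DC-U8-V8-C2-L1-H3-DC: 20+16+22+12+23+19 = 112
DC-U8-V8-C2-H3-L1-DC: 20+16+22+27+23+35 = 143
DC-U8-H3-L1-V8-C2-DC: 20+4+23+10+22+25 = 104
DC-U8-H3-L1-C2-V8-DC: 20+4+23+12+22+36 = 117
… (46 more)
DC-H3-U8-V8-L1-C2-DC: 19+4+16+10+12+25 = 86  ← best
The minimum is 86.
One optimal route: DC → H3 → U8 → V8 → L1 → C2 → DC (or its reverse).

Minimum total distance: 86 miles.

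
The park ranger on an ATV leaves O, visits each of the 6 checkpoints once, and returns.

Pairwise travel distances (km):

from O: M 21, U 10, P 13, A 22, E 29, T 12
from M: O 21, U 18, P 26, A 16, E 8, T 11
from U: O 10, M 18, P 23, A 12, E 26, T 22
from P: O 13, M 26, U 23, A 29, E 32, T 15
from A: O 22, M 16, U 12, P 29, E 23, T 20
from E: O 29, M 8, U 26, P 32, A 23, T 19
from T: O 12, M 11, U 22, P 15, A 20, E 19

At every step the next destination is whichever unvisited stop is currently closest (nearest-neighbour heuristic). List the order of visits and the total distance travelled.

O → [U:10 / T:12 / P:13 / M:21 / A:22 / E:29] → U (10)
U → [A:12 / M:18 / T:22 / P:23 / E:26] → A (12)
A → [M:16 / T:20 / E:23 / P:29] → M (16)
M → [E:8 / T:11 / P:26] → E (8)
E → [T:19 / P:32] → T (19)
T → [P:15] → P (15)
Return P→O: 13.
Total = 10 + 12 + 16 + 8 + 19 + 15 + 13 = 93.

Nearest-neighbour total = 93 km; route O → U → A → M → E → T → P → O.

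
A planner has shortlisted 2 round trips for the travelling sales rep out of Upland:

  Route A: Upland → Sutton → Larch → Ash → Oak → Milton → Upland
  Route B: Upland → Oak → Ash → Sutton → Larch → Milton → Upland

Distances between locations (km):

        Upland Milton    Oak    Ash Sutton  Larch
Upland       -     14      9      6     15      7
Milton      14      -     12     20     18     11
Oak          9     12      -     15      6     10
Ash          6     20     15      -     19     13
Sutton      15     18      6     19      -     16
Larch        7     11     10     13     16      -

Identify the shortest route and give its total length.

Shortest is Route B, total 84 km.

Route A: 15 + 16 + 13 + 15 + 12 + 14 = 85
Route B: 9 + 15 + 19 + 16 + 11 + 14 = 84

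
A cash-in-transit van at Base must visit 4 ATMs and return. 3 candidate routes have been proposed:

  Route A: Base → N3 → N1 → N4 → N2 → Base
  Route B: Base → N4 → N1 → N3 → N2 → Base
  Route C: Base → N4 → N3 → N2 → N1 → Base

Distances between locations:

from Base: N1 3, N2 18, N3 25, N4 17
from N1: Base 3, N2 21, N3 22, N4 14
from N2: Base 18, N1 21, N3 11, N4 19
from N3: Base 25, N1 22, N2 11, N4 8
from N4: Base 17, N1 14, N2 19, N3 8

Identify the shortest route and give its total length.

60 — Route C is the shortest.

Route A: 25 + 22 + 14 + 19 + 18 = 98
Route B: 17 + 14 + 22 + 11 + 18 = 82
Route C: 17 + 8 + 11 + 21 + 3 = 60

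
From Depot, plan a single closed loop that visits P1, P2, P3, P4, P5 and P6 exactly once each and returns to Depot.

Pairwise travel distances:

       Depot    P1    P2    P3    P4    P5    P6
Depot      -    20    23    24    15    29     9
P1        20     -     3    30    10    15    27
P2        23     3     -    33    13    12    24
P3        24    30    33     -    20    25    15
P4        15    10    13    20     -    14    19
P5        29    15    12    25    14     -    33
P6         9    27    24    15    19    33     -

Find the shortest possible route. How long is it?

With 6 stops there are 6!/2 = 360 distinct round trips (a route and its reverse cost the same).
Depot → P1 → P2 → P3 → P4 → P5 → P6 → Depot: 20+3+33+20+14+33+9 = 132
Depot → P1 → P2 → P3 → P4 → P6 → P5 → Depot: 20+3+33+20+19+33+29 = 157
Depot → P1 → P2 → P3 → P5 → P4 → P6 → Depot: 20+3+33+25+14+19+9 = 123
Depot → P1 → P2 → P3 → P5 → P6 → P4 → Depot: 20+3+33+25+33+19+15 = 148
Depot → P1 → P2 → P3 → P6 → P4 → P5 → Depot: 20+3+33+15+19+14+29 = 133
Depot → P1 → P2 → P3 → P6 → P5 → P4 → Depot: 20+3+33+15+33+14+15 = 133
Depot → P1 → P2 → P4 → P3 → P5 → P6 → Depot: 20+3+13+20+25+33+9 = 123
Depot → P1 → P2 → P4 → P3 → P6 → P5 → Depot: 20+3+13+20+15+33+29 = 133
… (352 more)
Depot → P4 → P1 → P2 → P5 → P3 → P6 → Depot: 15+10+3+12+25+15+9 = 89  ← best
The minimum is 89.
One optimal route: Depot → P4 → P1 → P2 → P5 → P3 → P6 → Depot (or its reverse).

Minimum total distance: 89.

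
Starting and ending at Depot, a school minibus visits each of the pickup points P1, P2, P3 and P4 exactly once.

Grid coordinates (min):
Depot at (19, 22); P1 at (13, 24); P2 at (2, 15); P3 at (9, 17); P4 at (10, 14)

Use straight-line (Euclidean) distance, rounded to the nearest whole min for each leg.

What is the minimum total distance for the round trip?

Depot-P1-P2-P3-P4-Depot: 6+14+7+3+12 = 42
Depot-P1-P2-P4-P3-Depot: 6+14+8+3+11 = 42
Depot-P1-P3-P2-P4-Depot: 6+8+7+8+12 = 41
Depot-P1-P3-P4-P2-Depot: 6+8+3+8+18 = 43
Depot-P1-P4-P2-P3-Depot: 6+10+8+7+11 = 42
Depot-P1-P4-P3-P2-Depot: 6+10+3+7+18 = 44
Depot-P2-P1-P3-P4-Depot: 18+14+8+3+12 = 55
Depot-P2-P1-P4-P3-Depot: 18+14+10+3+11 = 56
Depot-P2-P3-P1-P4-Depot: 18+7+8+10+12 = 55
Depot-P2-P4-P1-P3-Depot: 18+8+10+8+11 = 55
Depot-P3-P1-P2-P4-Depot: 11+8+14+8+12 = 53
Depot-P3-P2-P1-P4-Depot: 11+7+14+10+12 = 54
The minimum is 41.
One optimal route: Depot → P1 → P3 → P2 → P4 → Depot (or its reverse).

41 min — the shortest possible round trip.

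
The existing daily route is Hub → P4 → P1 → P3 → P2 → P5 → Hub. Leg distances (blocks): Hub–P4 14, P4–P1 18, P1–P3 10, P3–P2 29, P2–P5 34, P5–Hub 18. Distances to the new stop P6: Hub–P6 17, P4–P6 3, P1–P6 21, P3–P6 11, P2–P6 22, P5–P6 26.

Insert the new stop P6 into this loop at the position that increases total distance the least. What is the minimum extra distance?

Minimum extra distance: 4 blocks, inserting P6 between P3 and P2.

Insertion cost between consecutive stops i–j is d(i,P6) + d(P6,j) − d(i,j):
  between Hub and P4: 17 + 3 − 14 = 6
  between P4 and P1: 3 + 21 − 18 = 6
  between P1 and P3: 21 + 11 − 10 = 22
  between P3 and P2: 11 + 22 − 29 = 4
  between P2 and P5: 22 + 26 − 34 = 14
  between P5 and Hub: 26 + 17 − 18 = 25
Cheapest insertion is between P3 and P2, adding 4.
New total = 123 + 4 = 127.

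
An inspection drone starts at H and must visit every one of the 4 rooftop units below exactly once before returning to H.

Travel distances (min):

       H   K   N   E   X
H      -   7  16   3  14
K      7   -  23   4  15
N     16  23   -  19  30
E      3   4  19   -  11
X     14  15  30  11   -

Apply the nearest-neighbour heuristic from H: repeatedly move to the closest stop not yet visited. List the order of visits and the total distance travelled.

Total distance 68 min via the nearest-neighbour route H → E → K → X → N → H.

H → [E:3 / K:7 / X:14 / N:16] → E (3)
E → [K:4 / X:11 / N:19] → K (4)
K → [X:15 / N:23] → X (15)
X → [N:30] → N (30)
Return N→H: 16.
Total = 3 + 4 + 15 + 30 + 16 = 68.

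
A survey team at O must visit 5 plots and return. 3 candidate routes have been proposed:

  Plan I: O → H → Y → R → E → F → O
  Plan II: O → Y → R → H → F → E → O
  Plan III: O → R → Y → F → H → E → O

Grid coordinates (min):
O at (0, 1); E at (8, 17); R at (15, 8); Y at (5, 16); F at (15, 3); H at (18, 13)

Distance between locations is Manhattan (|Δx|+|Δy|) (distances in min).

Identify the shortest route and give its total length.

104 min — Plan II is the shortest.

Plan I: 30 + 16 + 18 + 16 + 21 + 17 = 118
Plan II: 20 + 18 + 8 + 13 + 21 + 24 = 104
Plan III: 22 + 18 + 23 + 13 + 14 + 24 = 114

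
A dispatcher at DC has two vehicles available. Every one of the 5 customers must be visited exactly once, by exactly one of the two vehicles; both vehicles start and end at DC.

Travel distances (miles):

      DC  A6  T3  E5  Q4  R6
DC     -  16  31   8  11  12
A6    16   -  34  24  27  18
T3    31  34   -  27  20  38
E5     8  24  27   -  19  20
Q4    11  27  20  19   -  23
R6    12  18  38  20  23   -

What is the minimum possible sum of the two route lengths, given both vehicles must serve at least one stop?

111 miles — the smallest possible combined total.

Try each way of splitting the stops between the two vehicles (each non-empty) and, for each split, find the best tour for each vehicle:
  {A6} + {T3, E5, Q4, R6}: 32 + 90 = 122
  {T3} + {A6, E5, Q4, R6}: 62 + 84 = 146
  {A6, T3} + {E5, Q4, R6}: 81 + 62 = 143
  {E5} + {A6, T3, Q4, R6}: 16 + 95 = 111
  {A6, E5} + {T3, Q4, R6}: 48 + 81 = 129
  {T3, E5} + {A6, Q4, R6}: 66 + 68 = 134
  … (15 splits in total)
Best: vehicle 1 DC → E5 → DC = 16; vehicle 2 DC → Q4 → T3 → A6 → R6 → DC = 95; combined 111.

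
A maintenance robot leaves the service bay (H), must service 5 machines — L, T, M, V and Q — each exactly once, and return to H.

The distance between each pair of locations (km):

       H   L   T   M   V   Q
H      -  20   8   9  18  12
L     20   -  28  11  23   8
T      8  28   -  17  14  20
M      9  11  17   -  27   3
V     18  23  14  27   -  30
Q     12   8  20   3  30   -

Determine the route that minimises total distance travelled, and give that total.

With 5 stops there are 5!/2 = 60 distinct round trips (a route and its reverse cost the same).
H → L → T → M → V → Q → H: 20+28+17+27+30+12 = 134
H → L → T → M → Q → V → H: 20+28+17+3+30+18 = 116
H → L → T → V → M → Q → H: 20+28+14+27+3+12 = 104
H → L → T → V → Q → M → H: 20+28+14+30+3+9 = 104
H → L → T → Q → M → V → H: 20+28+20+3+27+18 = 116
H → L → T → Q → V → M → H: 20+28+20+30+27+9 = 134
H → L → M → T → V → Q → H: 20+11+17+14+30+12 = 104
H → L → M → T → Q → V → H: 20+11+17+20+30+18 = 116
H → L → M → V → T → Q → H: 20+11+27+14+20+12 = 104
H → L → M → V → Q → T → H: 20+11+27+30+20+8 = 116
H → L → M → Q → T → V → H: 20+11+3+20+14+18 = 86
H → L → M → Q → V → T → H: 20+11+3+30+14+8 = 86
H → L → V → T → M → Q → H: 20+23+14+17+3+12 = 89
H → L → V → T → Q → M → H: 20+23+14+20+3+9 = 89
… (46 more)
H → T → V → L → Q → M → H: 8+14+23+8+3+9 = 65  ← best
The minimum is 65.
One optimal route: H → T → V → L → Q → M → H (or its reverse).

Minimum total distance: 65 km.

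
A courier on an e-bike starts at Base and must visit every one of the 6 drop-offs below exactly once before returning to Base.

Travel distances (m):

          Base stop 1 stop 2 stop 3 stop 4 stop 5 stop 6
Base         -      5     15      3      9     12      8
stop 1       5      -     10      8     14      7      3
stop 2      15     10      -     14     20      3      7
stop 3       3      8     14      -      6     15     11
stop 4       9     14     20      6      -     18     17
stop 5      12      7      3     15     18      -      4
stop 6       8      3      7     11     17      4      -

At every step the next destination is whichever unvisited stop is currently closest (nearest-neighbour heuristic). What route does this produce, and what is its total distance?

Total distance 48 m via the nearest-neighbour route Base → stop 3 → stop 4 → stop 1 → stop 6 → stop 5 → stop 2 → Base.

At Base the remaining stops are stop 3 3, stop 1 5, stop 6 8, stop 4 9, stop 5 12, stop 2 15; go to stop 3.
At stop 3 the remaining stops are stop 4 6, stop 1 8, stop 6 11, stop 2 14, stop 5 15; go to stop 4.
At stop 4 the remaining stops are stop 1 14, stop 6 17, stop 5 18, stop 2 20; go to stop 1.
At stop 1 the remaining stops are stop 6 3, stop 5 7, stop 2 10; go to stop 6.
At stop 6 the remaining stops are stop 5 4, stop 2 7; go to stop 5.
At stop 5 the remaining stops are stop 2 3; go to stop 2.
Return stop 2→Base: 15.
Total = 3 + 6 + 14 + 3 + 4 + 3 + 15 = 48.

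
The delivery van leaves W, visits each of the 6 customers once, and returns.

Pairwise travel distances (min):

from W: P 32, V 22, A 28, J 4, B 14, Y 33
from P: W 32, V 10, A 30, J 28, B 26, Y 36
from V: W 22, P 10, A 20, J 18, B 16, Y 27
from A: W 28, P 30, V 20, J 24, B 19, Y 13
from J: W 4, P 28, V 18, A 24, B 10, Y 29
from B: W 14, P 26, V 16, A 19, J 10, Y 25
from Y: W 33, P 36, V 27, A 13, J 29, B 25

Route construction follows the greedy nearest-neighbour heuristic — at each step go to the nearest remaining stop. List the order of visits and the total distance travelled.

116 min along W → J → B → V → P → A → Y → W.

From W: distances to unvisited — J=4, B=14, V=22, A=28, P=32, Y=33. Nearest is J (4).
From J: distances to unvisited — B=10, V=18, A=24, P=28, Y=29. Nearest is B (10).
From B: distances to unvisited — V=16, A=19, Y=25, P=26. Nearest is V (16).
From V: distances to unvisited — P=10, A=20, Y=27. Nearest is P (10).
From P: distances to unvisited — A=30, Y=36. Nearest is A (30).
From A: distances to unvisited — Y=13. Nearest is Y (13).
Return Y→W: 33.
Total = 4 + 10 + 16 + 10 + 30 + 13 + 33 = 116.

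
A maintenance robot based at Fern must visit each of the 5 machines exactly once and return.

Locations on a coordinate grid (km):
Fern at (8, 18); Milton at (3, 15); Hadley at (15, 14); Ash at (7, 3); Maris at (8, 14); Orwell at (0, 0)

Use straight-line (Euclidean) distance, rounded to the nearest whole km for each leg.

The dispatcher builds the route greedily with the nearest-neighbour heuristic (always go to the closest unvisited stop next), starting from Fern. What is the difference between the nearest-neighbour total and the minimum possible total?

Excess over optimum: 9 km.

Fern: Maris=4, Milton=6, Hadley=8, Ash=15, Orwell=20 ⇒ Maris
Maris: Milton=5, Hadley=7, Ash=11, Orwell=16 ⇒ Milton
Milton: Hadley=12, Ash=13, Orwell=15 ⇒ Hadley
Hadley: Ash=14, Orwell=21 ⇒ Ash
Ash: Orwell=8 ⇒ Orwell
NN route Fern → Maris → Milton → Hadley → Ash → Orwell → Fern costs 63.
Optimal: Fern → Milton → Orwell → Ash → Hadley → Maris → Fern costs 54 (by enumerating all 60 distinct tours).
Excess = 63 − 54 = 9.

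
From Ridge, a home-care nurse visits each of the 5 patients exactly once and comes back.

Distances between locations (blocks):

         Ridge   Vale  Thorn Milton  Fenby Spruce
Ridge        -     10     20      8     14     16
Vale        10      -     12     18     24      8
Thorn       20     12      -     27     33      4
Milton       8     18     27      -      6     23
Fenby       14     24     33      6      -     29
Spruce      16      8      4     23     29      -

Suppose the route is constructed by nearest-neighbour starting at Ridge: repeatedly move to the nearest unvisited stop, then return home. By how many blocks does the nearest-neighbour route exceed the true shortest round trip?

Ridge: Milton=8, Vale=10, Fenby=14, Spruce=16, Thorn=20 ⇒ Milton
Milton: Fenby=6, Vale=18, Spruce=23, Thorn=27 ⇒ Fenby
Fenby: Vale=24, Spruce=29, Thorn=33 ⇒ Vale
Vale: Spruce=8, Thorn=12 ⇒ Spruce
Spruce: Thorn=4 ⇒ Thorn
NN route Ridge → Milton → Fenby → Vale → Spruce → Thorn → Ridge costs 70.
Optimal: Ridge → Vale → Thorn → Spruce → Milton → Fenby → Ridge costs 69 (by enumerating all 60 distinct tours).
Excess = 70 − 69 = 1.

1 blocks longer than the optimal tour.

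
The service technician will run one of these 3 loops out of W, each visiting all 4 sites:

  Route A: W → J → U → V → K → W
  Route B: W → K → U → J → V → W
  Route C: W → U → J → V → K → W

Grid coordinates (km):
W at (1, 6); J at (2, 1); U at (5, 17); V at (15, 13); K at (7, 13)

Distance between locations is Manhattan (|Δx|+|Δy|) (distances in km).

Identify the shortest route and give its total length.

60 km — Route A is the shortest.

Route A: 6 + 19 + 14 + 8 + 13 = 60
Route B: 13 + 6 + 19 + 25 + 21 = 84
Route C: 15 + 19 + 25 + 8 + 13 = 80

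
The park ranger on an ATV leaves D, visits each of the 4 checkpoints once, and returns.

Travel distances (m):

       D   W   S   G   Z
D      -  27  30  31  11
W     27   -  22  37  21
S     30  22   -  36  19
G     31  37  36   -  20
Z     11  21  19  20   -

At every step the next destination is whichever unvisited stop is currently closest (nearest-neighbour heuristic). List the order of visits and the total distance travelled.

Total distance 120 m via the nearest-neighbour route D → Z → S → W → G → D.

D → [Z:11 / W:27 / S:30 / G:31] → Z (11)
Z → [S:19 / G:20 / W:21] → S (19)
S → [W:22 / G:36] → W (22)
W → [G:37] → G (37)
Return G→D: 31.
Total = 11 + 19 + 22 + 37 + 31 = 120.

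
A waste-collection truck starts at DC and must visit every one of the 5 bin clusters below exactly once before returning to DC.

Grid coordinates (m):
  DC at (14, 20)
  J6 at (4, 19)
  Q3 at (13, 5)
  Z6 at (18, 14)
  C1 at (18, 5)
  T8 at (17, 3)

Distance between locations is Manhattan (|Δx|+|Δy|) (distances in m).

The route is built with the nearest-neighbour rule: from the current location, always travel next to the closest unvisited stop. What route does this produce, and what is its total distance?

From DC: distances to unvisited — Z6=10, J6=11, Q3=16, C1=19, T8=20. Nearest is Z6 (10).
From Z6: distances to unvisited — C1=9, T8=12, Q3=14, J6=19. Nearest is C1 (9).
From C1: distances to unvisited — T8=3, Q3=5, J6=28. Nearest is T8 (3).
From T8: distances to unvisited — Q3=6, J6=29. Nearest is Q3 (6).
From Q3: distances to unvisited — J6=23. Nearest is J6 (23).
Return J6→DC: 11.
Total = 10 + 9 + 3 + 6 + 23 + 11 = 62.

Total distance 62 m via the nearest-neighbour route DC → Z6 → C1 → T8 → Q3 → J6 → DC.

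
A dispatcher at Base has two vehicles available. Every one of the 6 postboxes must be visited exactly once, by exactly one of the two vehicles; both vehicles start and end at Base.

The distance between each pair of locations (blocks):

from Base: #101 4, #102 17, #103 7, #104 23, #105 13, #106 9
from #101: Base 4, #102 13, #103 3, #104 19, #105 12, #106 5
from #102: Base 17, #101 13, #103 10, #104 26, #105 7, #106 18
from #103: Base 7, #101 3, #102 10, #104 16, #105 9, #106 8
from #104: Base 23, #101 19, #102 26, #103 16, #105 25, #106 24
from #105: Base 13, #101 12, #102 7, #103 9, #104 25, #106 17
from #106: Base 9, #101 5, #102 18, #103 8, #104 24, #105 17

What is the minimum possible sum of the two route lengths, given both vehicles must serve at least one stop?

Try each way of splitting the stops between the two vehicles (each non-empty) and, for each split, find the best tour for each vehicle:
  {#101} + {#102, #103, #104, #105, #106}: 8 + 79 = 87
  {#102} + {#101, #103, #104, #105, #106}: 34 + 71 = 105
  {#101, #102} + {#103, #104, #105, #106}: 34 + 71 = 105
  {#103} + {#101, #102, #104, #105, #106}: 14 + 79 = 93
  {#101, #103} + {#102, #104, #105, #106}: 14 + 79 = 93
  {#102, #103} + {#101, #104, #105, #106}: 34 + 71 = 105
  … (31 splits in total)
Best: vehicle 1 Base → #101 → Base = 8; vehicle 2 Base → #105 → #102 → #103 → #104 → #106 → Base = 79; combined 87.

Minimum combined distance: 87 blocks.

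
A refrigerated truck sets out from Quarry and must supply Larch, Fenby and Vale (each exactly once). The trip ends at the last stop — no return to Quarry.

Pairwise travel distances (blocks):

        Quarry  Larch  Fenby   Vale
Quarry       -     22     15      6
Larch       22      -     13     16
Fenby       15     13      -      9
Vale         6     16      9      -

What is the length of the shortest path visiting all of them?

There are 3! = 6 possible orderings.
Quarry - Larch - Fenby - Vale: 22+13+9 = 44
Quarry - Larch - Vale - Fenby: 22+16+9 = 47
Quarry - Fenby - Larch - Vale: 15+13+16 = 44
Quarry - Fenby - Vale - Larch: 15+9+16 = 40
Quarry - Vale - Larch - Fenby: 6+16+13 = 35
Quarry - Vale - Fenby - Larch: 6+9+13 = 28
The minimum is 28.
One shortest path: Quarry → Vale → Fenby → Larch.

28 blocks — the minimum one-way total.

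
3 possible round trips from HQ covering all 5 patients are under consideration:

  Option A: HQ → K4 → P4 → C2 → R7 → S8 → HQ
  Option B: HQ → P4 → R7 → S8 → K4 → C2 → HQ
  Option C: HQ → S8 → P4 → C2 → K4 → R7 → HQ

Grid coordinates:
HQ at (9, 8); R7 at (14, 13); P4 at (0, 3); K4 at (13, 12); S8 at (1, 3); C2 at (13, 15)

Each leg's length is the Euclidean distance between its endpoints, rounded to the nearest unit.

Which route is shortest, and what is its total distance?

Shortest is Option C, total 39.

Option A: 6 + 16 + 18 + 2 + 16 + 9 = 67
Option B: 10 + 17 + 16 + 15 + 3 + 8 = 69
Option C: 9 + 1 + 18 + 3 + 1 + 7 = 39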